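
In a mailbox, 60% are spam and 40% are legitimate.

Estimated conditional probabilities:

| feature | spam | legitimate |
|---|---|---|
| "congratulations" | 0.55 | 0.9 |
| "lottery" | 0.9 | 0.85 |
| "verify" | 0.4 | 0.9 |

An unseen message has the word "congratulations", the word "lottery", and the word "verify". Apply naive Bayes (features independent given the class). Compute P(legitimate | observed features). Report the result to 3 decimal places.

0.699

spam: 0.6 × 0.55 × 0.9 × 0.4 = 0.1188
legitimate: 0.4 × 0.9 × 0.85 × 0.9 = 0.2754
P(legitimate | x) = 0.2754 / 0.3942 ≈ 0.699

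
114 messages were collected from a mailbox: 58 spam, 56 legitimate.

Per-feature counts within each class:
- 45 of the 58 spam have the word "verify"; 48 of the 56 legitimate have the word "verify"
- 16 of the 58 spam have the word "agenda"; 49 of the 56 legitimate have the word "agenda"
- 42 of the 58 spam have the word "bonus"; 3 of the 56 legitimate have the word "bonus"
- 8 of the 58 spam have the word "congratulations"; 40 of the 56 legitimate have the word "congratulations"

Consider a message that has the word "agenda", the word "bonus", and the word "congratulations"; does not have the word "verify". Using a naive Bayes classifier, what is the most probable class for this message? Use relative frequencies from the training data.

spam

spam: (58/114) × (13/58) × (16/58) × (42/58) × (8/58) ≈ 0.00314205
legitimate: (56/114) × (8/56) × (49/56) × (3/56) × (40/56) ≈ 0.00234962
Highest score → spam.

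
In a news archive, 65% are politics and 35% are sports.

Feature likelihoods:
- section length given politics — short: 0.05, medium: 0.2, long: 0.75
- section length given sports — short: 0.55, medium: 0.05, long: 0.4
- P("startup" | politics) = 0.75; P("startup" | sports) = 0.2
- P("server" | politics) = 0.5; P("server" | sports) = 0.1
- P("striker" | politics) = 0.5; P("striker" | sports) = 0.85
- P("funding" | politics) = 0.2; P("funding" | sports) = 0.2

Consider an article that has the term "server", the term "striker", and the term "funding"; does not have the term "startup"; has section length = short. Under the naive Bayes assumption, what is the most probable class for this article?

sports

politics: 0.65 × 0.05 × (1−0.75) × 0.5 × 0.5 × 0.2 = 0.00040625
sports: 0.35 × 0.55 × (1−0.2) × 0.1 × 0.85 × 0.2 = 0.002618
Highest score → sports.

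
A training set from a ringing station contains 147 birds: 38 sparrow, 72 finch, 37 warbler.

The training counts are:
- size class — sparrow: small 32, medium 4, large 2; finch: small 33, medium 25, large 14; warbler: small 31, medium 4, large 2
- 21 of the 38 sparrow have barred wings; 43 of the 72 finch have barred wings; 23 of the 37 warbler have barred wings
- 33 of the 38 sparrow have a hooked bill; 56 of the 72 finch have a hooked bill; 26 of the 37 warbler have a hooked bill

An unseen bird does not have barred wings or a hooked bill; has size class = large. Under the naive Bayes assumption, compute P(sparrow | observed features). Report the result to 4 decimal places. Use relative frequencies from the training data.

sparrow: (38/147) × (2/38) × (17/38) × (5/38) ≈ 0.000800874
finch: (72/147) × (14/72) × (29/72) × (16/72) ≈ 0.0085244
warbler: (37/147) × (2/37) × (14/37) × (11/37) ≈ 0.00153049
P(sparrow | x) = 0.000800874 / 0.010855764 ≈ 0.0738

0.0738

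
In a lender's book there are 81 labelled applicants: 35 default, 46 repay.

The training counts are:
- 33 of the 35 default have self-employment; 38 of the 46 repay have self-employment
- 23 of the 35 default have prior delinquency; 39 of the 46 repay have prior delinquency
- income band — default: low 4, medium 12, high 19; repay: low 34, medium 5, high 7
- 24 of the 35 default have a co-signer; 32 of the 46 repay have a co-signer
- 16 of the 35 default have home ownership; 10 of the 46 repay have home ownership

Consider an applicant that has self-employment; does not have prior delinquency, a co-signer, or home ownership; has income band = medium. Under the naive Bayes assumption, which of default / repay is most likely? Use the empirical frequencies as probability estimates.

default: (35/81) × (33/35) × (12/35) × (12/35) × (11/35) × (19/35) ≈ 0.00817082
repay: (46/81) × (38/46) × (7/46) × (5/46) × (14/46) × (36/46) ≈ 0.00184827
Highest score → default.

default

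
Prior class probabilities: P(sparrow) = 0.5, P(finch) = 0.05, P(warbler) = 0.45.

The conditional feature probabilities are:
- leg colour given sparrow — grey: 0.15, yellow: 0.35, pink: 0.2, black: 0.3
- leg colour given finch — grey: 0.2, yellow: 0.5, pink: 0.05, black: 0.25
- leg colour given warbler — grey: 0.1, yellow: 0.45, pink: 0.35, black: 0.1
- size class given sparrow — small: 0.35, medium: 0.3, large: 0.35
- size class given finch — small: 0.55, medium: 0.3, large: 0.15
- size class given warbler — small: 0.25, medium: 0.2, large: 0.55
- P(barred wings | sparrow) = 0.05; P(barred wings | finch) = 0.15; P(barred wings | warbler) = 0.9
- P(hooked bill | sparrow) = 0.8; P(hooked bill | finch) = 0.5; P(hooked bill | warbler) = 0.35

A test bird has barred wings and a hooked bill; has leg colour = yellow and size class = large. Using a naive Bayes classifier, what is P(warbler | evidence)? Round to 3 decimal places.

0.928

sparrow: 0.5 × 0.35 × 0.35 × 0.05 × 0.8 = 0.00245
finch: 0.05 × 0.5 × 0.15 × 0.15 × 0.5 = 0.00028125
warbler: 0.45 × 0.45 × 0.55 × 0.9 × 0.35 = 0.035083125
P(warbler | x) = 0.035083125 / 0.037814375 ≈ 0.928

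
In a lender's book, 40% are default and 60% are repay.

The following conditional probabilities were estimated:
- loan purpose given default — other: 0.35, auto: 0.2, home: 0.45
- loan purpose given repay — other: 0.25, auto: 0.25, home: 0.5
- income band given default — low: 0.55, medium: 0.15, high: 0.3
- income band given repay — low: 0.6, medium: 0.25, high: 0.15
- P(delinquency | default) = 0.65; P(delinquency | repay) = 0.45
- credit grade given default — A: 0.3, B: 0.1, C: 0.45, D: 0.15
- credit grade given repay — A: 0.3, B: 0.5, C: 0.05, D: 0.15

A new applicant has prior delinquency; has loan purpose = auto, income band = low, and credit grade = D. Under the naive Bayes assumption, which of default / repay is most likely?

default: 0.4 × 0.2 × 0.55 × 0.65 × 0.15 = 0.00429
repay: 0.6 × 0.25 × 0.6 × 0.45 × 0.15 = 0.006075
Highest score → repay.

repay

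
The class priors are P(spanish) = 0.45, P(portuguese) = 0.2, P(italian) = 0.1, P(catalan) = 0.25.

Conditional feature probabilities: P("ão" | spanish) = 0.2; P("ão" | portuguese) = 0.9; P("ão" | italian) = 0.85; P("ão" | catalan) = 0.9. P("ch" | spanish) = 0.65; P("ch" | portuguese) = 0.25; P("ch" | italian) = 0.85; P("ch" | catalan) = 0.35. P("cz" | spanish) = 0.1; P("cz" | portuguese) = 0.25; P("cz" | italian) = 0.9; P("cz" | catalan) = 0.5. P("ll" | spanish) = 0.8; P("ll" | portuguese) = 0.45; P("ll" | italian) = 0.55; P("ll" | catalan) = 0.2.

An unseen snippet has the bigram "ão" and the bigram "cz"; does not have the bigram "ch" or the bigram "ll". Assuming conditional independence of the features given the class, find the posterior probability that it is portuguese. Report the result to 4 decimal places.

spanish: 0.45 × 0.2 × (1−0.65) × 0.1 × (1−0.8) = 0.00063
portuguese: 0.2 × 0.9 × (1−0.25) × 0.25 × (1−0.45) = 0.0185625
italian: 0.1 × 0.85 × (1−0.85) × 0.9 × (1−0.55) = 0.00516375
catalan: 0.25 × 0.9 × (1−0.35) × 0.5 × (1−0.2) = 0.0585
P(portuguese | x) = 0.0185625 / 0.08285625 ≈ 0.2240

0.2240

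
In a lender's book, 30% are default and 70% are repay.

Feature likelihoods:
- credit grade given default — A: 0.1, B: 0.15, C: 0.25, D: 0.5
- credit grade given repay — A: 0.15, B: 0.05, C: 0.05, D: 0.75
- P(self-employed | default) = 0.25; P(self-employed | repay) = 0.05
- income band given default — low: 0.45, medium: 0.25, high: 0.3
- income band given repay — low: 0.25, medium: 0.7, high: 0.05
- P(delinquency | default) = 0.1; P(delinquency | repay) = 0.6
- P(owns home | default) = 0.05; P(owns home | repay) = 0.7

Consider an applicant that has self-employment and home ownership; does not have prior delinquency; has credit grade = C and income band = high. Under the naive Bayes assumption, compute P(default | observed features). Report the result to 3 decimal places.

default: 0.3 × 0.25 × 0.25 × 0.3 × (1−0.1) × 0.05 = 0.000253125
repay: 0.7 × 0.05 × 0.05 × 0.05 × (1−0.6) × 0.7 = 0.0000245
P(default | x) = 0.000253125 / 0.000277625 ≈ 0.912

0.912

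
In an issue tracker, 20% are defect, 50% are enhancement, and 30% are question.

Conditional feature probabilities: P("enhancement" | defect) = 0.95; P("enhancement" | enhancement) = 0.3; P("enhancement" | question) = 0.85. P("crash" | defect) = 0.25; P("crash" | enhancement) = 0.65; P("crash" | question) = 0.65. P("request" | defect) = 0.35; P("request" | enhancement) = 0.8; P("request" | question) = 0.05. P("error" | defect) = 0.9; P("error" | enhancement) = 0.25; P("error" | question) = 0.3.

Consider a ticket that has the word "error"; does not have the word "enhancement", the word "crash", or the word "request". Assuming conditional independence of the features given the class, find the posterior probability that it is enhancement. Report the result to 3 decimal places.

0.408

defect: 0.2 × (1−0.95) × (1−0.25) × (1−0.35) × 0.9 = 0.0043875
enhancement: 0.5 × (1−0.3) × (1−0.65) × (1−0.8) × 0.25 = 0.006125
question: 0.3 × (1−0.85) × (1−0.65) × (1−0.05) × 0.3 = 0.00448875
P(enhancement | x) = 0.006125 / 0.01500125 ≈ 0.408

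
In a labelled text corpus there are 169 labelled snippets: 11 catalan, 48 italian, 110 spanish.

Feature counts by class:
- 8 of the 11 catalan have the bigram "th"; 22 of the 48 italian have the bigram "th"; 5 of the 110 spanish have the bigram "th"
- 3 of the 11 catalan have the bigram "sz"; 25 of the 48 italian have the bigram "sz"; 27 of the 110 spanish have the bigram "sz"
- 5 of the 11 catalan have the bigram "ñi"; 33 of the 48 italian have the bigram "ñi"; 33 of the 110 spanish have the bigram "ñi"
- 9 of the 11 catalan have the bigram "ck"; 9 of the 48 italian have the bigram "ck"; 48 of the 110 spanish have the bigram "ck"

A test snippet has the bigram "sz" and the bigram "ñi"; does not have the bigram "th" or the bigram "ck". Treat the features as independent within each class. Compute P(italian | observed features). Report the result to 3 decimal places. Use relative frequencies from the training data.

0.631

catalan: (11/169) × (3/11) × (3/11) × (5/11) × (2/11) ≈ 0.000400108
italian: (48/169) × (26/48) × (25/48) × (33/48) × (39/48) ≈ 0.0447591
spanish: (110/169) × (105/110) × (27/110) × (33/110) × (62/110) ≈ 0.0257866
P(italian | x) = 0.0447591 / 0.070945808 ≈ 0.631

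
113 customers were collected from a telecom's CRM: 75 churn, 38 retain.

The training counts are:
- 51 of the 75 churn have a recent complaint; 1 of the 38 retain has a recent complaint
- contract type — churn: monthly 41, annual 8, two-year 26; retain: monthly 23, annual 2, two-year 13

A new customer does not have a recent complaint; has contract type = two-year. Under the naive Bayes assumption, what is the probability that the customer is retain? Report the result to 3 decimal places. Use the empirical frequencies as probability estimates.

0.603

churn: (75/113) × (24/75) × (26/75) ≈ 0.0736283
retain: (38/113) × (37/38) × (13/38) ≈ 0.112017
P(retain | x) = 0.112017 / 0.1856453 ≈ 0.603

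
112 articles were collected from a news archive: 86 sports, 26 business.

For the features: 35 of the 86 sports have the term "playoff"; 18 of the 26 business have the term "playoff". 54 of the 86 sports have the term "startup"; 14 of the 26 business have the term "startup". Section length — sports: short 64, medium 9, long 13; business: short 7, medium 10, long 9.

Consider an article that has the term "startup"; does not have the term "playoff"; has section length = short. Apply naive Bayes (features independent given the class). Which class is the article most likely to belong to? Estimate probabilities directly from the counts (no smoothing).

sports

sports: (86/112) × (51/86) × (54/86) × (64/86) ≈ 0.212779
business: (26/112) × (8/26) × (14/26) × (7/26) ≈ 0.010355
Highest score → sports.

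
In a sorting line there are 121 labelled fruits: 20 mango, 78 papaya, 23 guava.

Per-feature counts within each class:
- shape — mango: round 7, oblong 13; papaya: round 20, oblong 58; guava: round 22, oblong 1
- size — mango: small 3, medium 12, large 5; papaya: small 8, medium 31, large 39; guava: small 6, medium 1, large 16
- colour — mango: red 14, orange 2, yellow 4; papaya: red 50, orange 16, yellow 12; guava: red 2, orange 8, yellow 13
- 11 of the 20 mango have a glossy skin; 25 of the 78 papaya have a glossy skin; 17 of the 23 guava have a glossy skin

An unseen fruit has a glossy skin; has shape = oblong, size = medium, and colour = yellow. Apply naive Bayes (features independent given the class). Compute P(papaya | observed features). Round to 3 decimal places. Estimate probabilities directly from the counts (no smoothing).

mango: (20/121) × (13/20) × (12/20) × (4/20) × (11/20) ≈ 0.00709091
papaya: (78/121) × (58/78) × (31/78) × (12/78) × (25/78) ≈ 0.00939381
guava: (23/121) × (1/23) × (1/23) × (13/23) × (17/23) ≈ 0.000150115
P(papaya | x) = 0.00939381 / 0.016634835 ≈ 0.565

0.565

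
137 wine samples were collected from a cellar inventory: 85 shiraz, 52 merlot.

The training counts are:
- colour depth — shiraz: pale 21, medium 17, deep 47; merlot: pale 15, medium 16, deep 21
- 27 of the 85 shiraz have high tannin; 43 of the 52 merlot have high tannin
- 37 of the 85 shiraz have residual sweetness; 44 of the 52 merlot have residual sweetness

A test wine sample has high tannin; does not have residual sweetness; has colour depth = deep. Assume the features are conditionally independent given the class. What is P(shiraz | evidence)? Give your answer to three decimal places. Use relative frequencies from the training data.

shiraz: (85/137) × (47/85) × (27/85) × (48/85) ≈ 0.0615382
merlot: (52/137) × (21/52) × (43/52) × (8/52) ≈ 0.0195007
P(shiraz | x) = 0.0615382 / 0.0810389 ≈ 0.759

0.759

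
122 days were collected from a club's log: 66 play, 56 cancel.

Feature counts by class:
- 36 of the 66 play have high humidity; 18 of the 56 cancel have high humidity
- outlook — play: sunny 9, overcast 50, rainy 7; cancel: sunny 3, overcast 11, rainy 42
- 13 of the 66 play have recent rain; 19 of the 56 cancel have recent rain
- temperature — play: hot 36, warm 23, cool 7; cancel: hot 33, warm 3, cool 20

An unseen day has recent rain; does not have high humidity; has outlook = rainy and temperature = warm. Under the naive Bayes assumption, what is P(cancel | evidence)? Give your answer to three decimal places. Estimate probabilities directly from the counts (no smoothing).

0.703

play: (66/122) × (30/66) × (7/66) × (13/66) × (23/66) ≈ 0.00179019
cancel: (56/122) × (38/56) × (42/56) × (19/56) × (3/56) ≈ 0.00424604
P(cancel | x) = 0.00424604 / 0.00603623 ≈ 0.703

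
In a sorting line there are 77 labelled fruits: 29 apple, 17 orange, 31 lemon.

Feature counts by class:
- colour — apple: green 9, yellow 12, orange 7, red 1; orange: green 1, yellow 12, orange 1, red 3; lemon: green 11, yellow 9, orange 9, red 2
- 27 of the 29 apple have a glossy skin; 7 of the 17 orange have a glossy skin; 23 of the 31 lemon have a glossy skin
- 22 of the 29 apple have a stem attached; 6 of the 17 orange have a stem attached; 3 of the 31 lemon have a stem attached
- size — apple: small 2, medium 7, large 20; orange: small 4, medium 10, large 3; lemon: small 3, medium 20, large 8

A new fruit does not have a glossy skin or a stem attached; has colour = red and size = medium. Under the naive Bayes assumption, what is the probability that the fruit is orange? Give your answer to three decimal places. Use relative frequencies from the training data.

apple: (29/77) × (1/29) × (2/29) × (7/29) × (7/29) ≈ 0.0000521845
orange: (17/77) × (3/17) × (10/17) × (11/17) × (10/17) ≈ 0.00872321
lemon: (31/77) × (2/31) × (8/31) × (28/31) × (20/31) ≈ 0.003906
P(orange | x) = 0.00872321 / 0.0126813945 ≈ 0.688

0.688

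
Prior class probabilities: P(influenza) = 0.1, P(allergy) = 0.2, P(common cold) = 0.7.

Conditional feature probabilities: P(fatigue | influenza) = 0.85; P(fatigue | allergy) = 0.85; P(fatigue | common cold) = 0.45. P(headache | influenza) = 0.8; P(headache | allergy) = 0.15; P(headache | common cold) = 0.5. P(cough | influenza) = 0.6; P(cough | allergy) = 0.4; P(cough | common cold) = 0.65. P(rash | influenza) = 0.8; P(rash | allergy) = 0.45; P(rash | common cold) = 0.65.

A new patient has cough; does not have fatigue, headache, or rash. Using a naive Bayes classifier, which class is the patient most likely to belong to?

common cold

influenza: 0.1 × (1−0.85) × (1−0.8) × 0.6 × (1−0.8) = 0.00036
allergy: 0.2 × (1−0.85) × (1−0.15) × 0.4 × (1−0.45) = 0.00561
common cold: 0.7 × (1−0.45) × (1−0.5) × 0.65 × (1−0.65) = 0.04379375
Highest score → common cold.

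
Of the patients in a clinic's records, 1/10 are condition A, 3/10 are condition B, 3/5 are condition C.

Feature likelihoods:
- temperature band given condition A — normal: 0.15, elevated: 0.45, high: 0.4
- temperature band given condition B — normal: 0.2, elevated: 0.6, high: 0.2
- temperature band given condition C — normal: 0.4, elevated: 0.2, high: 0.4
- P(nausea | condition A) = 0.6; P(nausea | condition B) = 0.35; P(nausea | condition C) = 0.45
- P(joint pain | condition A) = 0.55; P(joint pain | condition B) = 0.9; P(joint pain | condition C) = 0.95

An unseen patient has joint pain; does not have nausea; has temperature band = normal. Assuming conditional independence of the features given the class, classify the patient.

condition C

condition A: 0.1 × 0.15 × (1−0.6) × 0.55 = 0.0033
condition B: 0.3 × 0.2 × (1−0.35) × 0.9 = 0.0351
condition C: 0.6 × 0.4 × (1−0.45) × 0.95 = 0.1254
Highest score → condition C.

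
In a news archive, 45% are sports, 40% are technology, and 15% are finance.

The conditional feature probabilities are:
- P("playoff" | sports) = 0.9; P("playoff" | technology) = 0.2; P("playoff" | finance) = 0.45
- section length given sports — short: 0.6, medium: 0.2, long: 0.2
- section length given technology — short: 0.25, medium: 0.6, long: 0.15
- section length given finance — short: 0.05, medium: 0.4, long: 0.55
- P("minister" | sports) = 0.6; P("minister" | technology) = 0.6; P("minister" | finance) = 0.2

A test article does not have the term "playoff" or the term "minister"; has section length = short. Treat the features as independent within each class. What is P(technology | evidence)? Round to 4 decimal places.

0.6941

sports: 0.45 × (1−0.9) × 0.6 × (1−0.6) = 0.0108
technology: 0.4 × (1−0.2) × 0.25 × (1−0.6) = 0.032
finance: 0.15 × (1−0.45) × 0.05 × (1−0.2) = 0.0033
P(technology | x) = 0.032 / 0.0461 ≈ 0.6941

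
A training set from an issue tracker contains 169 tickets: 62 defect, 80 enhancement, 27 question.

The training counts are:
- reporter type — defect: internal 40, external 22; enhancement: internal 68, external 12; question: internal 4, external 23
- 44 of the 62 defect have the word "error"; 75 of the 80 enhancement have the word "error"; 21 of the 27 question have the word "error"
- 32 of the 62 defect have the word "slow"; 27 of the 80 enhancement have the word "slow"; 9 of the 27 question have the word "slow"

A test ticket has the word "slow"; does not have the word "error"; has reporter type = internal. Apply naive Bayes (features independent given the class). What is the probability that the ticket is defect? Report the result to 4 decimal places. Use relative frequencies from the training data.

defect: (62/169) × (40/62) × (18/62) × (32/62) ≈ 0.035466
enhancement: (80/169) × (68/80) × (5/80) × (27/80) ≈ 0.00848743
question: (27/169) × (4/27) × (6/27) × (9/27) ≈ 0.00175323
P(defect | x) = 0.035466 / 0.04570666 ≈ 0.7759

0.7759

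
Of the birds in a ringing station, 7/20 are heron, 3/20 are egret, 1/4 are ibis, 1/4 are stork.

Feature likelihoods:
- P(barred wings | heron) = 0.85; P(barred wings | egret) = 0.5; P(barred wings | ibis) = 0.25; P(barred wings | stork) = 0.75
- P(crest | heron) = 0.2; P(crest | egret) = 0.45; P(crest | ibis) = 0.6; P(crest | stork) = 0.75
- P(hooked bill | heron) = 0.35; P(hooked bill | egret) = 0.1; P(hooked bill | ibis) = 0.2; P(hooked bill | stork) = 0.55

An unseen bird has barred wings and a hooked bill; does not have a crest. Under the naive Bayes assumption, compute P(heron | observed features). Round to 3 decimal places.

0.705

heron: 0.35 × 0.85 × (1−0.2) × 0.35 = 0.0833
egret: 0.15 × 0.5 × (1−0.45) × 0.1 = 0.004125
ibis: 0.25 × 0.25 × (1−0.6) × 0.2 = 0.005
stork: 0.25 × 0.75 × (1−0.75) × 0.55 = 0.02578125
P(heron | x) = 0.0833 / 0.11820625 ≈ 0.705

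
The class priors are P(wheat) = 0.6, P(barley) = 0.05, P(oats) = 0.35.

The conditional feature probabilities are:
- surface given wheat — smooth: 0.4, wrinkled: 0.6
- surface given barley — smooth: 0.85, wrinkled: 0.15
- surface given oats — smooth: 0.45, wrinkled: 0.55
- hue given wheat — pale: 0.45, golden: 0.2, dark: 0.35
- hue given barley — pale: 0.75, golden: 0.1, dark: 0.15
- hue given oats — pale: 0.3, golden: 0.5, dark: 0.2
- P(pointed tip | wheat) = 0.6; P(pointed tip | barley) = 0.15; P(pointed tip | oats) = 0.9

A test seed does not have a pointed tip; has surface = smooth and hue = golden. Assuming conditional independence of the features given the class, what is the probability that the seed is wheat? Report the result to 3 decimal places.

0.626

wheat: 0.6 × 0.4 × 0.2 × (1−0.6) = 0.0192
barley: 0.05 × 0.85 × 0.1 × (1−0.15) = 0.0036125
oats: 0.35 × 0.45 × 0.5 × (1−0.9) = 0.007875
P(wheat | x) = 0.0192 / 0.0306875 ≈ 0.626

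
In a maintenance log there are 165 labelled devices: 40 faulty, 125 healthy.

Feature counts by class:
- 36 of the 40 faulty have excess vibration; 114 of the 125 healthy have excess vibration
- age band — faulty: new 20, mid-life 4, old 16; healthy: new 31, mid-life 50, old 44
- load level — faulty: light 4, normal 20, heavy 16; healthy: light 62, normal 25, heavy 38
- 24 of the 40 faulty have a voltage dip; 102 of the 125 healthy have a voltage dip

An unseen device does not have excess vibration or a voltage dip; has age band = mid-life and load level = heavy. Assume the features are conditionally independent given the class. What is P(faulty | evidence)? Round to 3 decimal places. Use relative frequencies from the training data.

faulty: (40/165) × (4/40) × (4/40) × (16/40) × (16/40) ≈ 0.000387879
healthy: (125/165) × (11/125) × (50/125) × (38/125) × (23/125) ≈ 0.00149163
P(faulty | x) = 0.000387879 / 0.001879509 ≈ 0.206

0.206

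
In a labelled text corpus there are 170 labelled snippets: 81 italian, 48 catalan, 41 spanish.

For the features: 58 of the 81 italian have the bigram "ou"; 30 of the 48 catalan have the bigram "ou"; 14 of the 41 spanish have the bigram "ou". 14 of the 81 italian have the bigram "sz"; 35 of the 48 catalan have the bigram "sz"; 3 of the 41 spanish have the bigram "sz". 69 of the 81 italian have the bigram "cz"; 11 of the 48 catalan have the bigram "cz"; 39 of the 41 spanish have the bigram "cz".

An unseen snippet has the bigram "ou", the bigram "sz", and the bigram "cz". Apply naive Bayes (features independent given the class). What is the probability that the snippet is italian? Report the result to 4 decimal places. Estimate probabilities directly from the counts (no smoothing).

italian: (81/170) × (58/81) × (14/81) × (69/81) ≈ 0.0502327
catalan: (48/170) × (30/48) × (35/48) × (11/48) ≈ 0.0294884
spanish: (41/170) × (14/41) × (3/41) × (39/41) ≈ 0.00573188
P(italian | x) = 0.0502327 / 0.08545298 ≈ 0.5878

0.5878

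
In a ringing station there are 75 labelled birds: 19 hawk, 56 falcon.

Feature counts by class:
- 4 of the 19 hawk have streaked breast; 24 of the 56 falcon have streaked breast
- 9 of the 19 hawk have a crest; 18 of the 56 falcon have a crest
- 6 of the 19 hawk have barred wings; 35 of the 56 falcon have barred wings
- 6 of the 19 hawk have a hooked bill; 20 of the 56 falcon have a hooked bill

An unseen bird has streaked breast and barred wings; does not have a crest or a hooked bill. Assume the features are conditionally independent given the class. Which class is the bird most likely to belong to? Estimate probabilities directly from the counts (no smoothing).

falcon

hawk: (19/75) × (4/19) × (10/19) × (6/19) × (13/19) ≈ 0.00606502
falcon: (56/75) × (24/56) × (38/56) × (35/56) × (36/56) ≈ 0.0872449
Highest score → falcon.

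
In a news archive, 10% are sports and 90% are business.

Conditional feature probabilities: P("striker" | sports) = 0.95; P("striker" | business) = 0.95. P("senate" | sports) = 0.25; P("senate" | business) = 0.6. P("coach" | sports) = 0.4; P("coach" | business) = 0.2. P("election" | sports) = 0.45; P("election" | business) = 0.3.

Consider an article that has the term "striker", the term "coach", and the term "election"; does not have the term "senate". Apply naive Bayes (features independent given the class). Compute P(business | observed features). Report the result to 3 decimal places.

0.615

sports: 0.1 × 0.95 × (1−0.25) × 0.4 × 0.45 = 0.012825
business: 0.9 × 0.95 × (1−0.6) × 0.2 × 0.3 = 0.02052
P(business | x) = 0.02052 / 0.033345 ≈ 0.615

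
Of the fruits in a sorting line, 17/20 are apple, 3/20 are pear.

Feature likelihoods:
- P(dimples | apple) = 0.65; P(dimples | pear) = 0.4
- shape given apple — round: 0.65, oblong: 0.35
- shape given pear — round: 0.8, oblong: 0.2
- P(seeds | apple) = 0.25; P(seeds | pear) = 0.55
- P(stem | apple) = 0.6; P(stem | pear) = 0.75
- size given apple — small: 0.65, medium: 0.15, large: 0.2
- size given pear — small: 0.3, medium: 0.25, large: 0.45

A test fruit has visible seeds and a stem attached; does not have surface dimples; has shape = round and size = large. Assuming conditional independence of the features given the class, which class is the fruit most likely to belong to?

apple: 0.85 × (1−0.65) × 0.65 × 0.25 × 0.6 × 0.2 = 0.00580125
pear: 0.15 × (1−0.4) × 0.8 × 0.55 × 0.75 × 0.45 = 0.013365
Highest score → pear.

pear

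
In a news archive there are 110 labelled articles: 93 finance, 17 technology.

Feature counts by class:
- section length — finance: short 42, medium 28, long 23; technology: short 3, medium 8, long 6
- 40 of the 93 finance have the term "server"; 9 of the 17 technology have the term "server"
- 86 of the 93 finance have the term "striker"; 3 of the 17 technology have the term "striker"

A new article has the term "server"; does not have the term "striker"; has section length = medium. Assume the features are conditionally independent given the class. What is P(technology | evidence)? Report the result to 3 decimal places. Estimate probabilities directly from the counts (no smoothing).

finance: (93/110) × (28/93) × (40/93) × (7/93) ≈ 0.00824057
technology: (17/110) × (8/17) × (9/17) × (14/17) ≈ 0.0317081
P(technology | x) = 0.0317081 / 0.03994867 ≈ 0.794

0.794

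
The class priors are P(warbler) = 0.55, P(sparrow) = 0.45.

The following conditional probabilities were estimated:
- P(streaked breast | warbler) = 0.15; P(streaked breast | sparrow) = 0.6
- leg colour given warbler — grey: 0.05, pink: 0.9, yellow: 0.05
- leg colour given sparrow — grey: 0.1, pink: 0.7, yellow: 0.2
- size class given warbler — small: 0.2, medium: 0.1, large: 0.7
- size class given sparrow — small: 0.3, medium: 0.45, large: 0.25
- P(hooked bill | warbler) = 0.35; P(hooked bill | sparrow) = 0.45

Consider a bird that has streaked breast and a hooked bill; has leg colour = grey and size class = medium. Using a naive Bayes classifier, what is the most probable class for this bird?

sparrow

warbler: 0.55 × 0.15 × 0.05 × 0.1 × 0.35 = 0.000144375
sparrow: 0.45 × 0.6 × 0.1 × 0.45 × 0.45 = 0.0054675
Highest score → sparrow.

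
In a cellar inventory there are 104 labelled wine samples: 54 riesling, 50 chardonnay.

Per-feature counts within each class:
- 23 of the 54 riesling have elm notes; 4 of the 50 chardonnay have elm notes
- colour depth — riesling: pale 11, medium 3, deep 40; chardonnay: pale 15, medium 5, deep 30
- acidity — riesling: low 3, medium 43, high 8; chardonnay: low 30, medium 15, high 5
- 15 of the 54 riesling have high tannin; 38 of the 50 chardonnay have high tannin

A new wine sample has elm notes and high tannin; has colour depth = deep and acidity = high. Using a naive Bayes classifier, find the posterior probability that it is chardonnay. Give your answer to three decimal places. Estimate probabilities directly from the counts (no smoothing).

0.206

riesling: (54/104) × (23/54) × (40/54) × (8/54) × (15/54) ≈ 0.00674147
chardonnay: (50/104) × (4/50) × (30/50) × (5/50) × (38/50) ≈ 0.00175385
P(chardonnay | x) = 0.00175385 / 0.00849532 ≈ 0.206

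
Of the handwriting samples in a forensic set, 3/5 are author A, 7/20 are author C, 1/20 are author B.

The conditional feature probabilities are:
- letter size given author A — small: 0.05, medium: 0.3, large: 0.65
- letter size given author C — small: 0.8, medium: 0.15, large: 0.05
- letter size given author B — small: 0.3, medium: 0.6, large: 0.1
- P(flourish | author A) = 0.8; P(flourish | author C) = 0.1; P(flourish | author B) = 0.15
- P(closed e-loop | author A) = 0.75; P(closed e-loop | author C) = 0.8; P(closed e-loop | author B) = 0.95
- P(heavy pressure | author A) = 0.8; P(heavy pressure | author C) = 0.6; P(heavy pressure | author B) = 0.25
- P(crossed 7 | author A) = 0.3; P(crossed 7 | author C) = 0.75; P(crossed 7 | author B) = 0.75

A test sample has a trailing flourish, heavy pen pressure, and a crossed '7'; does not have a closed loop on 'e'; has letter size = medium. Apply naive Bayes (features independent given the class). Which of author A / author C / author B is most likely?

author A

author A: 0.6 × 0.3 × 0.8 × (1−0.75) × 0.8 × 0.3 = 0.00864
author C: 0.35 × 0.15 × 0.1 × (1−0.8) × 0.6 × 0.75 = 0.0004725
author B: 0.05 × 0.6 × 0.15 × (1−0.95) × 0.25 × 0.75 = 0.0000421875
Highest score → author A.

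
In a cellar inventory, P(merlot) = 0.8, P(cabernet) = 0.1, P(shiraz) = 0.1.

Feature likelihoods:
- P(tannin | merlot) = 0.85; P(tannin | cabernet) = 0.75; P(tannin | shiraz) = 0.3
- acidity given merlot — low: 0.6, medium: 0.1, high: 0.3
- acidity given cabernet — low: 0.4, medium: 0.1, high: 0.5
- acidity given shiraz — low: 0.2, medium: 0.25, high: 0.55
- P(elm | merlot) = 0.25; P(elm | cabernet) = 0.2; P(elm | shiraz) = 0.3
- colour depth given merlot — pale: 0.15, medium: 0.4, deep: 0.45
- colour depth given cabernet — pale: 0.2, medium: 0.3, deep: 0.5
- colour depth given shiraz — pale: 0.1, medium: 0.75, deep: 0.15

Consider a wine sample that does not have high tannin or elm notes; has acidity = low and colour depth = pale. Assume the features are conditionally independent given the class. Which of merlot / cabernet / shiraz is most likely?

merlot

merlot: 0.8 × (1−0.85) × 0.6 × (1−0.25) × 0.15 = 0.0081
cabernet: 0.1 × (1−0.75) × 0.4 × (1−0.2) × 0.2 = 0.0016
shiraz: 0.1 × (1−0.3) × 0.2 × (1−0.3) × 0.1 = 0.00098
Highest score → merlot.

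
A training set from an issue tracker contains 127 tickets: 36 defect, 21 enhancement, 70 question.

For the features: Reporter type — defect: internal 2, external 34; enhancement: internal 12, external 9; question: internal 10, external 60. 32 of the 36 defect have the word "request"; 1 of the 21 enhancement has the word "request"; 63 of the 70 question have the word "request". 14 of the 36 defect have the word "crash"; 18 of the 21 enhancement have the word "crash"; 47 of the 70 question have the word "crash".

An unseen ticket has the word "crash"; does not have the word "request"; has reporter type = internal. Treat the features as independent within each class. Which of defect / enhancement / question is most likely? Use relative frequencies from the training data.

enhancement

defect: (36/127) × (2/36) × (4/36) × (14/36) ≈ 0.00068047
enhancement: (21/127) × (12/21) × (20/21) × (18/21) ≈ 0.0771332
question: (70/127) × (10/70) × (7/70) × (47/70) ≈ 0.00528684
Highest score → enhancement.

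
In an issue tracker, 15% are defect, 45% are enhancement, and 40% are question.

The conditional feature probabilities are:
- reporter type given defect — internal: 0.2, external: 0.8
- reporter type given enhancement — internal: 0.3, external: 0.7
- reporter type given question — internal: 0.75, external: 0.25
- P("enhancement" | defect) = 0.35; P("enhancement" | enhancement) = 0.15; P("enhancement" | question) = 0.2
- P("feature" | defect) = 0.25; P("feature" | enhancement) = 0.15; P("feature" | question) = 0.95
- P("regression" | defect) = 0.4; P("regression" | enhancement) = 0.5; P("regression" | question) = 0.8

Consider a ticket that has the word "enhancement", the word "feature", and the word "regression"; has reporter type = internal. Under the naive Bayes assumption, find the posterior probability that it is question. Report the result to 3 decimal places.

0.947

defect: 0.15 × 0.2 × 0.35 × 0.25 × 0.4 = 0.00105
enhancement: 0.45 × 0.3 × 0.15 × 0.15 × 0.5 = 0.00151875
question: 0.4 × 0.75 × 0.2 × 0.95 × 0.8 = 0.0456
P(question | x) = 0.0456 / 0.04816875 ≈ 0.947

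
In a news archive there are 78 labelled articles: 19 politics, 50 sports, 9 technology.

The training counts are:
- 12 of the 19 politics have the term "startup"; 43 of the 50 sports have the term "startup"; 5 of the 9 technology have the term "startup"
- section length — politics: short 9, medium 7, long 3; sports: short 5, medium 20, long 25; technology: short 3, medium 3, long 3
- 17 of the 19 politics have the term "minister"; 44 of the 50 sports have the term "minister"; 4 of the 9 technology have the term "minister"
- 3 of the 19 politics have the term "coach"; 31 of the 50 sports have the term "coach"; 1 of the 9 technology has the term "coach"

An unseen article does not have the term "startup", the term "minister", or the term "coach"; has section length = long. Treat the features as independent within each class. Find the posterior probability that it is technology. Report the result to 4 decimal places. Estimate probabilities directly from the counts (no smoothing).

politics: (19/78) × (7/19) × (3/19) × (2/19) × (16/19) ≈ 0.00125607
sports: (50/78) × (7/50) × (25/50) × (6/50) × (19/50) ≈ 0.00204615
technology: (9/78) × (4/9) × (3/9) × (5/9) × (8/9) ≈ 0.00844149
P(technology | x) = 0.00844149 / 0.01174371 ≈ 0.7188

0.7188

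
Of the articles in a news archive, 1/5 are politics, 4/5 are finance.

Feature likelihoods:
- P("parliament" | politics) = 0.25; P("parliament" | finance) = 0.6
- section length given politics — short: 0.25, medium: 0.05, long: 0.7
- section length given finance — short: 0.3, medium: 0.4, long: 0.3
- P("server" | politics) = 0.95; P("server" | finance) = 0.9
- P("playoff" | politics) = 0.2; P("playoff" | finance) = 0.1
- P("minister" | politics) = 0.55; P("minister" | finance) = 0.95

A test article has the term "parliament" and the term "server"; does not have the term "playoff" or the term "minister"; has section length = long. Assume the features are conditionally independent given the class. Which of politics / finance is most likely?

politics

politics: 0.2 × 0.25 × 0.7 × 0.95 × (1−0.2) × (1−0.55) = 0.01197
finance: 0.8 × 0.6 × 0.3 × 0.9 × (1−0.1) × (1−0.95) = 0.005832
Highest score → politics.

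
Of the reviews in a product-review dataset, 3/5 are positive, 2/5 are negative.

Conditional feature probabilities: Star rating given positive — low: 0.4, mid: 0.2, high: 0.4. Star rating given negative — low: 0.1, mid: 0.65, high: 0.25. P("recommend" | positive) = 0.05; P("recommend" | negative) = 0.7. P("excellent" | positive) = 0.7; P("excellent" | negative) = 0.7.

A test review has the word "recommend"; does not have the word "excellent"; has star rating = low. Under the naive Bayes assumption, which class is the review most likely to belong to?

negative

positive: 0.6 × 0.4 × 0.05 × (1−0.7) = 0.0036
negative: 0.4 × 0.1 × 0.7 × (1−0.7) = 0.0084
Highest score → negative.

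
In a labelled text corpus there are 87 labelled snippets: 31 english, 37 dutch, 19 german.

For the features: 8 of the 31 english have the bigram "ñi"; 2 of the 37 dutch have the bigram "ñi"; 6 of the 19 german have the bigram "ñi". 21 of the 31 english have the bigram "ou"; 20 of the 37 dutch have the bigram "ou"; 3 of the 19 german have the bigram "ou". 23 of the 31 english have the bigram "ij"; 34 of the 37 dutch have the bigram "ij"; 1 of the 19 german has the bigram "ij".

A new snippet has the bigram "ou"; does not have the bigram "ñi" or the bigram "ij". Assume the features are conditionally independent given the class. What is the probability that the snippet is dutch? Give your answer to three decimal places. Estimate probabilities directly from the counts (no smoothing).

0.205

english: (31/87) × (23/31) × (21/31) × (8/31) ≈ 0.0462162
dutch: (37/87) × (35/37) × (20/37) × (3/37) ≈ 0.0176318
german: (19/87) × (13/19) × (3/19) × (18/19) ≈ 0.0223517
P(dutch | x) = 0.0176318 / 0.0861997 ≈ 0.205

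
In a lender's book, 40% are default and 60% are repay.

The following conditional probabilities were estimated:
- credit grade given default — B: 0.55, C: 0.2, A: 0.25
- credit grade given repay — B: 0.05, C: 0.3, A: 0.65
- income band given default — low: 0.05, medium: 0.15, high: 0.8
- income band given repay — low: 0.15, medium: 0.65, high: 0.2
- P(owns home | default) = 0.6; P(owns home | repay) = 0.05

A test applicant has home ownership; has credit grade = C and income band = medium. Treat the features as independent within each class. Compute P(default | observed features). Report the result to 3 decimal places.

default: 0.4 × 0.2 × 0.15 × 0.6 = 0.0072
repay: 0.6 × 0.3 × 0.65 × 0.05 = 0.00585
P(default | x) = 0.0072 / 0.01305 ≈ 0.552

0.552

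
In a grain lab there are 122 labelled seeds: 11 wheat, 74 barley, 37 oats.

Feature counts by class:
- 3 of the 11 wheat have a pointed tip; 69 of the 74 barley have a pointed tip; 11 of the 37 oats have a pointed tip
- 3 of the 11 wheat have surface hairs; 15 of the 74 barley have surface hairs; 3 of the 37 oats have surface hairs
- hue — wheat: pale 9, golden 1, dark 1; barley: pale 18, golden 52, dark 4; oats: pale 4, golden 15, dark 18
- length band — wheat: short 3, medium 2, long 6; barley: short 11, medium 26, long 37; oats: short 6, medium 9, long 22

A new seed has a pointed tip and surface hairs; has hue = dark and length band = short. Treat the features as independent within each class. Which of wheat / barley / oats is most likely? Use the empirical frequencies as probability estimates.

wheat: (11/122) × (3/11) × (3/11) × (1/11) × (3/11) ≈ 0.000166275
barley: (74/122) × (69/74) × (15/74) × (4/74) × (11/74) ≈ 0.000921166
oats: (37/122) × (11/37) × (3/37) × (18/37) × (6/37) ≈ 0.00057673
Highest score → barley.

barley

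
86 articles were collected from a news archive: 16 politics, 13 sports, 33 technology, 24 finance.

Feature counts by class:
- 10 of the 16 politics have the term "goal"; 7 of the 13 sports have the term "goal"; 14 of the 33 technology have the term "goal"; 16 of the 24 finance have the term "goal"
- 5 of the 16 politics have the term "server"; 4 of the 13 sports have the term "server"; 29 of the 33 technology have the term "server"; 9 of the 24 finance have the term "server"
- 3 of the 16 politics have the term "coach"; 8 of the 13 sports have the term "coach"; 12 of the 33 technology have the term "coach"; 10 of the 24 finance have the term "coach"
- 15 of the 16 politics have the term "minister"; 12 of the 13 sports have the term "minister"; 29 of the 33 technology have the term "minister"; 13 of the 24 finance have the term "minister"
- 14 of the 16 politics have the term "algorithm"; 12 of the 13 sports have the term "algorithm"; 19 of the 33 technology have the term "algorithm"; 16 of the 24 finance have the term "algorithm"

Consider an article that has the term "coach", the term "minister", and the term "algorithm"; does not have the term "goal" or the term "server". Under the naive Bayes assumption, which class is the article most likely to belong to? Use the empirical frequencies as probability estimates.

sports

politics: (16/86) × (6/16) × (11/16) × (3/16) × (15/16) × (14/16) ≈ 0.00737745
sports: (13/86) × (6/13) × (9/13) × (8/13) × (12/13) × (12/13) ≈ 0.0253265
technology: (33/86) × (19/33) × (4/33) × (12/33) × (29/33) × (19/33) ≈ 0.00492711
finance: (24/86) × (8/24) × (15/24) × (10/24) × (13/24) × (16/24) ≈ 0.00874785
Highest score → sports.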